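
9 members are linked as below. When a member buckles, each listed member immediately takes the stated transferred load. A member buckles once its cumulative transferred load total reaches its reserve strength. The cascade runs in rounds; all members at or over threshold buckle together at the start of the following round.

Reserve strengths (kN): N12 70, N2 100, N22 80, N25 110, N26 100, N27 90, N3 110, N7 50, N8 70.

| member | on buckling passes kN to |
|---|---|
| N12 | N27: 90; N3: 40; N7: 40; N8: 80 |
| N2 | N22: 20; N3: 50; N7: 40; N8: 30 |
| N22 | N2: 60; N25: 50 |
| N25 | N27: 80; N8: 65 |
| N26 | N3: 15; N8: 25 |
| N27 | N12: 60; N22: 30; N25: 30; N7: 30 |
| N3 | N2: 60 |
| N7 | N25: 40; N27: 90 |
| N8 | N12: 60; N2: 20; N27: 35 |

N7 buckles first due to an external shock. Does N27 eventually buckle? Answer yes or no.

yes

Round 1 — N7 buckles (initial).
  N25: +40 → 40 < 110
  N27: +90 → 90 ≥ 90
Round 2 — N27 buckles.
  N12: +60 → 60 < 70
  N22: +30 → 30 < 80
  N25: +30 → 70 < 110
No further bucklings.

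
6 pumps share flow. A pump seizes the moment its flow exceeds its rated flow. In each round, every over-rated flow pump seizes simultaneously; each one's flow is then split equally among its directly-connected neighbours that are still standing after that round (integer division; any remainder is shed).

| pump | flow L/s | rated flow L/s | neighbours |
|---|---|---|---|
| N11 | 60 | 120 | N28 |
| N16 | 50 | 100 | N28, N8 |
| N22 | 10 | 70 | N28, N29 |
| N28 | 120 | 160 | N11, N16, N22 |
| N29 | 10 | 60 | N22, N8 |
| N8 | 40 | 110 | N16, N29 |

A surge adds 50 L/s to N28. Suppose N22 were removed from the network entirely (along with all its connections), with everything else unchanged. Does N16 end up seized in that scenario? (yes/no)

With N22 removed:
Round 1 — N28 at 170 > 160. N28 seizes.
  N28 sheds 170 L/s to N11, N16: 85 each.
    N11: 60+85 = 145 > 120
    N16: 50+85 = 135 > 100
Round 2 — N11, N16 seize.
  N11 sheds 145 L/s: no online neighbours, lost.
  N16 sheds 135 L/s to N8: 135 each.
    N8: 40+135 = 175 > 110
Round 3 — N8 seizes.
  N8 sheds 175 L/s to N29: 175 each.
    N29: 10+175 = 185 > 60
Round 4 — N29 seizes.
  N29 sheds 185 L/s: no online neighbours, lost.
No further seizures.

yes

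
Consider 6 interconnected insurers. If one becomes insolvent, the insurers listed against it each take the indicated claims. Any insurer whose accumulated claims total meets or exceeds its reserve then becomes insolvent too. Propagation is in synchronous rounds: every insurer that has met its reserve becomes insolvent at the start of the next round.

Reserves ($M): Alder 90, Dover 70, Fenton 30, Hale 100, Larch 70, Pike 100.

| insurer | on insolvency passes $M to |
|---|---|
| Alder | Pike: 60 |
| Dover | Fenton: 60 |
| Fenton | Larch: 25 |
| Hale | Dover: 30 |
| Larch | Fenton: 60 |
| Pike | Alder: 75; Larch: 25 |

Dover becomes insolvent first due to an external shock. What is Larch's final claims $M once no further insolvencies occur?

Round 1 — Dover becomes insolvent (initial).
  Fenton: +60 → 60 ≥ 30
Round 2 — Fenton becomes insolvent.
  Larch: +25 → 25 < 70
No further insolvencies.

25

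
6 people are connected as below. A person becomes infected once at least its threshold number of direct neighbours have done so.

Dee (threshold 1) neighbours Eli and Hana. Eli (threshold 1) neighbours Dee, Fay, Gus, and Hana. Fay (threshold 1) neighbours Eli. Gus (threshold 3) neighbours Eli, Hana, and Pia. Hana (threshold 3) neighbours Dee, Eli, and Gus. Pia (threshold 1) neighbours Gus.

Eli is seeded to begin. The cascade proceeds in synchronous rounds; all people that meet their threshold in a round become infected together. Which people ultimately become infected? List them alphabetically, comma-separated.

Dee, Eli, Fay

Round 1 — Eli becomes infected (initial).
Round 2 — checking thresholds:
  Dee: 1 of 2 neighbours ≥ 1, becomes infected.
  Fay: 1 of 1 neighbours ≥ 1, becomes infected.
  Gus: 1 of 3 neighbours < 3, not yet.
  Hana: 1 of 3 neighbours < 3, not yet.
Round 3 — no new infections; cascade stops.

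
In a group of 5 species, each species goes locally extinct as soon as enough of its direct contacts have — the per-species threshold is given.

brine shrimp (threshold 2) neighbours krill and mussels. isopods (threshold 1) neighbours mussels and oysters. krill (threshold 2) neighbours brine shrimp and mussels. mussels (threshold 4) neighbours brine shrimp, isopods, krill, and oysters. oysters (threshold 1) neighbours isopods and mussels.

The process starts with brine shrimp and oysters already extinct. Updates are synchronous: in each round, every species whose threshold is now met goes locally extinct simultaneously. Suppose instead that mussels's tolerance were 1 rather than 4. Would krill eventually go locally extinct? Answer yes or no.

With mussels's tolerance at 1:
Round 1 — brine shrimp, oysters go locally extinct (initial).
Round 2 — checking thresholds:
  isopods: 1 of 2 neighbours ≥ 1, goes locally extinct.
  krill: 1 of 2 neighbours < 2, holds.
  mussels: 2 of 4 neighbours ≥ 1, goes locally extinct.
Round 3 — checking thresholds:
  krill: 2 of 2 neighbours ≥ 2, goes locally extinct.
Round 4 — no new extinctions; cascade stops.

yes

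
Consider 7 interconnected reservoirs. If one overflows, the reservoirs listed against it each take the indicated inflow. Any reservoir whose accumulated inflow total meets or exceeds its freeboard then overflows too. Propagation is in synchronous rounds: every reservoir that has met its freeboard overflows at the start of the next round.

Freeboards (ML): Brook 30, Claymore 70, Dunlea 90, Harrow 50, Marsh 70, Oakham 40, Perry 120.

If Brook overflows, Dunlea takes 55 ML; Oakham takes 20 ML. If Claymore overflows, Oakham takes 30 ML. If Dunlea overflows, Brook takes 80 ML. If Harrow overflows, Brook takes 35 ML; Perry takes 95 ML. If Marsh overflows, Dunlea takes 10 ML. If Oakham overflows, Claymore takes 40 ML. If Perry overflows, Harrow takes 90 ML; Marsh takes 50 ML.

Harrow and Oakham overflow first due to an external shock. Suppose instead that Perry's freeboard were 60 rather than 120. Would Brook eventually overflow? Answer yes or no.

yes

With Perry's freeboard at 60:
Round 1 — Harrow, Oakham overflow (initial).
  Brook: +35 → 35 ≥ 30
  Claymore: +40 → 40 < 70
  Perry: +95 → 95 ≥ 60
Round 2 — Brook, Perry overflow.
  Dunlea: +55 → 55 < 90
  Marsh: +50 → 50 < 70
No further overflows.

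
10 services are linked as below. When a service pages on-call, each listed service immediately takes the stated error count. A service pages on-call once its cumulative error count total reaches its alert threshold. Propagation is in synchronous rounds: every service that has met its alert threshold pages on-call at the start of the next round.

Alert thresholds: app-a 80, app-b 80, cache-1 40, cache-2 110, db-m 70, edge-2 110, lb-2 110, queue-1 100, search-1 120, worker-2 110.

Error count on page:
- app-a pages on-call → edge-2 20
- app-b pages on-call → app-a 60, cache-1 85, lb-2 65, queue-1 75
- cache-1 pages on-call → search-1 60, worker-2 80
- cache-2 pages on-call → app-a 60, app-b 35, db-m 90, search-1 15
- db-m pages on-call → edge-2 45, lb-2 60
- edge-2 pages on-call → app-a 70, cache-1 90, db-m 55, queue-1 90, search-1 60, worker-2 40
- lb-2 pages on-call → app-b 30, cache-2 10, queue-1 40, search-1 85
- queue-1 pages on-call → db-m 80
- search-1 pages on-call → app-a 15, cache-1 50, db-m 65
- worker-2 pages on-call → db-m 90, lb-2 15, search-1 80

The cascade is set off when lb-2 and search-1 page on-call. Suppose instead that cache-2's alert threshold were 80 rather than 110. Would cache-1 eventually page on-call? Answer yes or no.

With cache-2's alert threshold at 80:
Round 1 — lb-2, search-1 page on-call (initial).
  app-a: +15 → 15 < 80
  app-b: +30 → 30 < 80
  cache-1: +50 → 50 ≥ 40
  cache-2: +10 → 10 < 80
  db-m: +65 → 65 < 70
  queue-1: +40 → 40 < 100
Round 2 — cache-1 pages on-call.
  worker-2: +80 → 80 < 110
No further pages.

yes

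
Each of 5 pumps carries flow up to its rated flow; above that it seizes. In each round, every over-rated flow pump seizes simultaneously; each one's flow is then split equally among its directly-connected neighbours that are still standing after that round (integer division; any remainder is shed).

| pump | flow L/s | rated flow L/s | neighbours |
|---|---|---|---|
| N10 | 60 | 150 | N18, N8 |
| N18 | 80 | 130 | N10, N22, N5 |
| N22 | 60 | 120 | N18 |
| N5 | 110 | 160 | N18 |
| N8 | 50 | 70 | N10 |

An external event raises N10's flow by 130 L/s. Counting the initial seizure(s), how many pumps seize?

Round 1 — N10 at 190 > 150. N10 seizes.
  N10 sheds 190 L/s to N18, N8: 95 each.
    N18: 80+95 = 175 > 130
    N8: 50+95 = 145 > 70
Round 2 — N18, N8 seize.
  N18 sheds 175 L/s to N22, N5: 87 each (1 lost).
    N22: 60+87 = 147 > 120
    N5: 110+87 = 197 > 160
  N8 sheds 145 L/s: no online neighbours, lost.
Round 3 — N22, N5 seize.
  N22 sheds 147 L/s: no online neighbours, lost.
  N5 sheds 197 L/s: no online neighbours, lost.
No further seizures.

5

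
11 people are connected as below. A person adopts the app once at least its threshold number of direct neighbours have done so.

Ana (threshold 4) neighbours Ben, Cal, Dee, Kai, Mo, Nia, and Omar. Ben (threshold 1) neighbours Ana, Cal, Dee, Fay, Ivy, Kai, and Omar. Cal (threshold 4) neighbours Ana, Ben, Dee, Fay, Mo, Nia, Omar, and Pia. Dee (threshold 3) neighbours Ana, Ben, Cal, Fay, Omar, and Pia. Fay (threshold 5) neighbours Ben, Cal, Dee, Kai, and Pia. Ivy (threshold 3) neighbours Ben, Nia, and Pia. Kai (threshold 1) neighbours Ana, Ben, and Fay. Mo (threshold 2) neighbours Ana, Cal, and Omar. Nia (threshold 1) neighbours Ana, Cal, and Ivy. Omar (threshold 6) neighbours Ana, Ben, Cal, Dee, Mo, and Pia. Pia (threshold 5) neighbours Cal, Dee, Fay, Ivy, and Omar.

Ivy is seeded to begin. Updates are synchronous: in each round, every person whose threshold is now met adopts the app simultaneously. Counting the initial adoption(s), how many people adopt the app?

4

Round 1 — Ivy adopts the app (initial).
Round 2 — checking thresholds:
  Ben: 1 of 7 neighbours ≥ 1, adopts the app.
  Nia: 1 of 3 neighbours ≥ 1, adopts the app.
  Pia: 1 of 5 neighbours < 5, not yet.
Round 3 — checking thresholds:
  Ana: 2 of 7 neighbours < 4, not yet.
  Cal: 2 of 8 neighbours < 4, not yet.
  Dee: 1 of 6 neighbours < 3, not yet.
  Fay: 1 of 5 neighbours < 5, not yet.
  Kai: 1 of 3 neighbours ≥ 1, adopts the app.
  Omar: 1 of 6 neighbours < 6, not yet.
  Pia: 1 of 5 neighbours < 5, not yet.
Round 4 — no new adoptions; cascade stops.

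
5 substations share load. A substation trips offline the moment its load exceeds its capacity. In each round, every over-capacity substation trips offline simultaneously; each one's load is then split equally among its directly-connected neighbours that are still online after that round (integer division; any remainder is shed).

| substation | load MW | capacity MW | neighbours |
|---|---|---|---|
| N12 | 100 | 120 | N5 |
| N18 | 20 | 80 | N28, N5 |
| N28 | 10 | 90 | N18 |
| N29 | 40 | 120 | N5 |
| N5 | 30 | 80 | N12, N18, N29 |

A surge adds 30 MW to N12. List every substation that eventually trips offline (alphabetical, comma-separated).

Round 1 — N12 at 130 > 120. N12 trips offline.
  N12 sheds 130 MW to N5: 130 each.
    N5: 30+130 = 160 > 80
Round 2 — N5 trips offline.
  N5 sheds 160 MW to N18, N29: 80 each.
    N18: 20+80 = 100 > 80
    N29: 40+80 = 120 ≤ 120
Round 3 — N18 trips offline.
  N18 sheds 100 MW to N28: 100 each.
    N28: 10+100 = 110 > 90
Round 4 — N28 trips offline.
  N28 sheds 110 MW: no online neighbours, lost.
No further trips.

N12, N18, N28, N5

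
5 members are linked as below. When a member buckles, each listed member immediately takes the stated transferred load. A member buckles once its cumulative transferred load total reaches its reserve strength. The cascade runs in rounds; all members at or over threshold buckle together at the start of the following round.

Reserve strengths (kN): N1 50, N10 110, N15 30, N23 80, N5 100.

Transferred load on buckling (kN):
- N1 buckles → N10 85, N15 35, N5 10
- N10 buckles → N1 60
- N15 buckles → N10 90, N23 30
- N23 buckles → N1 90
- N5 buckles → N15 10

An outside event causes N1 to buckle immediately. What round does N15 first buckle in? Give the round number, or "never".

2

Round 1 — N1 buckles (initial).
  N10: +85 → 85 < 110
  N15: +35 → 35 ≥ 30
  N5: +10 → 10 < 100
Round 2 — N15 buckles.
  N10: +90 → 175 ≥ 110
  N23: +30 → 30 < 80
Round 3 — N10 buckles.
No further bucklings.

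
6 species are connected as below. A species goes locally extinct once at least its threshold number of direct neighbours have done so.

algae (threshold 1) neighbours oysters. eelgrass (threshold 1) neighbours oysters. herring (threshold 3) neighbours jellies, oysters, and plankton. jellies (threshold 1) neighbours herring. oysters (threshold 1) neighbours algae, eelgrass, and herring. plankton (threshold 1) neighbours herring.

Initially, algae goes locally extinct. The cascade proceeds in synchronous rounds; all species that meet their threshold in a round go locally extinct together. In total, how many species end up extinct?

3

Round 1 — algae goes locally extinct (initial).
Round 2 — checking thresholds:
  oysters: 1 of 3 neighbours ≥ 1, goes locally extinct.
Round 3 — checking thresholds:
  eelgrass: 1 of 1 neighbours ≥ 1, goes locally extinct.
  herring: 1 of 3 neighbours < 3, below threshold.
Round 4 — no new extinctions; cascade stops.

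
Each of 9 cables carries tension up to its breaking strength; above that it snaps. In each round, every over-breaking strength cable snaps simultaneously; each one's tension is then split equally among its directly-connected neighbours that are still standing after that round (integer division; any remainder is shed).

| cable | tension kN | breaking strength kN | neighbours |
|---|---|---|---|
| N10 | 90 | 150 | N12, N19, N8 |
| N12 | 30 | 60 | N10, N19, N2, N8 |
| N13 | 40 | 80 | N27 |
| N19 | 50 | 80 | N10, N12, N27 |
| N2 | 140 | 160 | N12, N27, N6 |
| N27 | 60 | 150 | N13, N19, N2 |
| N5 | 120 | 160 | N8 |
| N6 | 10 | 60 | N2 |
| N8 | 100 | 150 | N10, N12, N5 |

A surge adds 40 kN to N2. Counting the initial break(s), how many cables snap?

Round 1 — N2 at 180 > 160. N2 snaps.
  N2 sheds 180 kN to N12, N27, N6: 60 each.
    N12: 30+60 = 90 > 60
    N27: 60+60 = 120 ≤ 150
    N6: 10+60 = 70 > 60
Round 2 — N12, N6 snap.
  N12 sheds 90 kN to N10, N19, N8: 30 each.
    N10: 90+30 = 120 ≤ 150
    N19: 50+30 = 80 ≤ 80
    N8: 100+30 = 130 ≤ 150
  N6 sheds 70 kN: no online neighbours, lost.
No further breaks.

3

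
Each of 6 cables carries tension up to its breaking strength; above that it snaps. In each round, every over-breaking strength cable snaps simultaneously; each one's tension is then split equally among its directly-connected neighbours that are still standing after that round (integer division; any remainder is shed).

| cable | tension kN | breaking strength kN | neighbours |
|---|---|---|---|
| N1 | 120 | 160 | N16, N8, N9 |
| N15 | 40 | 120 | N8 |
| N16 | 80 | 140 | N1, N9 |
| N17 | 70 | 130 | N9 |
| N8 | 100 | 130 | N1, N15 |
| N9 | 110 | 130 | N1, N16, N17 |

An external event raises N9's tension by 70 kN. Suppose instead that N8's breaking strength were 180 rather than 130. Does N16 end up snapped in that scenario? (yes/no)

yes

With N8's breaking strength at 180:
Round 1 — N9 at 180 > 130. N9 snaps.
  N9 sheds 180 kN to N1, N16, N17: 60 each.
    N1: 120+60 = 180 > 160
    N16: 80+60 = 140 ≤ 140
    N17: 70+60 = 130 ≤ 130
Round 2 — N1 snaps.
  N1 sheds 180 kN to N16, N8: 90 each.
    N16: 140+90 = 230 > 140
    N8: 100+90 = 190 > 180
Round 3 — N16, N8 snap.
  N16 sheds 230 kN: no online neighbours, lost.
  N8 sheds 190 kN to N15: 190 each.
    N15: 40+190 = 230 > 120
Round 4 — N15 snaps.
  N15 sheds 230 kN: no online neighbours, lost.
No further breaks.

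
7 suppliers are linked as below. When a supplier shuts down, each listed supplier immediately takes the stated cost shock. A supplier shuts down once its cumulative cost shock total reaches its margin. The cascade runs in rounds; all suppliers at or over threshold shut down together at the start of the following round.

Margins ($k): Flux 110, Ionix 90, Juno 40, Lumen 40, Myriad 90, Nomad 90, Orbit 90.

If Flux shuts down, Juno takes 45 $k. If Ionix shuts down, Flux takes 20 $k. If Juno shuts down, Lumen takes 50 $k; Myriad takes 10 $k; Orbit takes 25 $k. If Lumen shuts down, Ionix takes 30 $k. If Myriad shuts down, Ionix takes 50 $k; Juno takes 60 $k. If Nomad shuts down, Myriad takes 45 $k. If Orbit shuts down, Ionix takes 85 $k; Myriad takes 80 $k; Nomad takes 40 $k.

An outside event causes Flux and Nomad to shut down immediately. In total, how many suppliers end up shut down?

4

Round 1 — Flux, Nomad shut down (initial).
  Juno: +45 → 45 ≥ 40
  Myriad: +45 → 45 < 90
Round 2 — Juno shuts down.
  Lumen: +50 → 50 ≥ 40
  Myriad: +10 → 55 < 90
  Orbit: +25 → 25 < 90
Round 3 — Lumen shuts down.
  Ionix: +30 → 30 < 90
No further shutdowns.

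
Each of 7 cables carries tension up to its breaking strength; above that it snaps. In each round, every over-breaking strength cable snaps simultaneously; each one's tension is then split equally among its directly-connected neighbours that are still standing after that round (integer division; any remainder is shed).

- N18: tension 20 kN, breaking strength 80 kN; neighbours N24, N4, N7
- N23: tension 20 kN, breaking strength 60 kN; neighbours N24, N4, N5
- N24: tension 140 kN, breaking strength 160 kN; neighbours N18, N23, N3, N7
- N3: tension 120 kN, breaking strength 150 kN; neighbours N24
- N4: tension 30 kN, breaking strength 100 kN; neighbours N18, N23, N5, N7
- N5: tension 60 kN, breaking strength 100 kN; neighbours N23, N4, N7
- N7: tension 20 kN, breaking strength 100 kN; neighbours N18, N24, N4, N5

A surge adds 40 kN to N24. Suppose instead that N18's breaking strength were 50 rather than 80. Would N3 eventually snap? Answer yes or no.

With N18's breaking strength at 50:
Round 1 — N24 at 180 > 160. N24 snaps.
  N24 sheds 180 kN to N18, N23, N3, N7: 45 each.
    N18: 20+45 = 65 > 50
    N23: 20+45 = 65 > 60
    N3: 120+45 = 165 > 150
    N7: 20+45 = 65 ≤ 100
Round 2 — N18, N23, N3 snap.
  N18 sheds 65 kN to N4, N7: 32 each (1 lost).
    N4: 30+32 = 62 ≤ 100
    N7: 65+32 = 97 ≤ 100
  N23 sheds 65 kN to N4, N5: 32 each (1 lost).
    N4: 62+32 = 94 ≤ 100
    N5: 60+32 = 92 ≤ 100
  N3 sheds 165 kN: no online neighbours, lost.
No further breaks.

yes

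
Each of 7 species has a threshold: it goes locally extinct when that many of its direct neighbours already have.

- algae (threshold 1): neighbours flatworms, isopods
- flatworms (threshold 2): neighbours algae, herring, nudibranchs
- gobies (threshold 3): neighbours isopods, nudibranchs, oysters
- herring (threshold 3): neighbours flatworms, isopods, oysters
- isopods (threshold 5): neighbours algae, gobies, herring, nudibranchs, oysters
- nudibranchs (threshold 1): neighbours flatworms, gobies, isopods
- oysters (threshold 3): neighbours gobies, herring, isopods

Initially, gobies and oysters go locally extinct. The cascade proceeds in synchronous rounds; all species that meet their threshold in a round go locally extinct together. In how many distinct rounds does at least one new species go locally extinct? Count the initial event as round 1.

2

Round 1 — gobies, oysters go locally extinct (initial).
Round 2 — checking thresholds:
  herring: 1 of 3 neighbours < 3, holds.
  isopods: 2 of 5 neighbours < 5, holds.
  nudibranchs: 1 of 3 neighbours ≥ 1, goes locally extinct.
Round 3 — no new extinctions; cascade stops.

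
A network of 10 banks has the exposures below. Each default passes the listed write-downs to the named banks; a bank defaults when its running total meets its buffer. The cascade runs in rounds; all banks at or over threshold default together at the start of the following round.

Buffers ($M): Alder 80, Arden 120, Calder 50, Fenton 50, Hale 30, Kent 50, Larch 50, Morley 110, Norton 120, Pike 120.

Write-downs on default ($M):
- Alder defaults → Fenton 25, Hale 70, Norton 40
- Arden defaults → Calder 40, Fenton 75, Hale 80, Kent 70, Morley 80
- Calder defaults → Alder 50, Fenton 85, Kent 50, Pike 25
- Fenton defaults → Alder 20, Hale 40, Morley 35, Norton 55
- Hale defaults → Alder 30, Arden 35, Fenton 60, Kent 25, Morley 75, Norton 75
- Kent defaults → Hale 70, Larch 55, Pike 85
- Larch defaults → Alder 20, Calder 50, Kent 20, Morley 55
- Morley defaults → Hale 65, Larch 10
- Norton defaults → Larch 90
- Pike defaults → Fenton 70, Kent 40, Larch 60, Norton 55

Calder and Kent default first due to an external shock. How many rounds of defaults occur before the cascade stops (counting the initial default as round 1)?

3

Round 1 — Calder, Kent default (initial).
  Alder: +50 → 50 < 80
  Fenton: +85 → 85 ≥ 50
  Hale: +70 → 70 ≥ 30
  Larch: +55 → 55 ≥ 50
  Pike: +25+85 → 110 < 120
Round 2 — Fenton, Hale, Larch default.
  Alder: +20+30+20 → 120 ≥ 80
  Arden: +35 → 35 < 120
  Morley: +35+75+55 → 165 ≥ 110
  Norton: +55+75 → 130 ≥ 120
Round 3 — Alder, Morley, Norton default.
No further defaults.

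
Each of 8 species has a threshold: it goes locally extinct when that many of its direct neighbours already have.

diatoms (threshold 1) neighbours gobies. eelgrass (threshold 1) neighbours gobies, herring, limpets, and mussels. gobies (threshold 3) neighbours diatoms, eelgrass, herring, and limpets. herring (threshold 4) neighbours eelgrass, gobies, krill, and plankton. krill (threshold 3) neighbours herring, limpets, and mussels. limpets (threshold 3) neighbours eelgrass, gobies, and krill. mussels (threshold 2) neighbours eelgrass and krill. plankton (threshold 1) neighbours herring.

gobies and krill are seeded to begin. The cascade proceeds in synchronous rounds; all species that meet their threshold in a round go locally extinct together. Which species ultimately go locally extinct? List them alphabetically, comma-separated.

Round 1 — gobies, krill go locally extinct (initial).
Round 2 — checking thresholds:
  diatoms: 1 of 1 neighbours ≥ 1, goes locally extinct.
  eelgrass: 1 of 4 neighbours ≥ 1, goes locally extinct.
  herring: 2 of 4 neighbours < 4, below threshold.
  limpets: 2 of 3 neighbours < 3, below threshold.
  mussels: 1 of 2 neighbours < 2, below threshold.
Round 3 — checking thresholds:
  herring: 3 of 4 neighbours < 4, below threshold.
  limpets: 3 of 3 neighbours ≥ 3, goes locally extinct.
  mussels: 2 of 2 neighbours ≥ 2, goes locally extinct.
Round 4 — no new extinctions; cascade stops.

diatoms, eelgrass, gobies, krill, limpets, mussels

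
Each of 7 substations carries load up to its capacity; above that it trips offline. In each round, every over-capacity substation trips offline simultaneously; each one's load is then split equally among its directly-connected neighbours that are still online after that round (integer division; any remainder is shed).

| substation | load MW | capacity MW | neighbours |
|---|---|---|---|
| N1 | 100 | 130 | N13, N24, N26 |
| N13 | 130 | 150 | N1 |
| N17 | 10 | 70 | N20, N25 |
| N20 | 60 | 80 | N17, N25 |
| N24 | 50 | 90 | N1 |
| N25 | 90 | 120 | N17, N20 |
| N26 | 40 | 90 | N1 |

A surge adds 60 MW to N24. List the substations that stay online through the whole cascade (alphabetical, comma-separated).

N17, N20, N25

Round 1 — N24 at 110 > 90. N24 trips offline.
  N24 sheds 110 MW to N1: 110 each.
    N1: 100+110 = 210 > 130
Round 2 — N1 trips offline.
  N1 sheds 210 MW to N13, N26: 105 each.
    N13: 130+105 = 235 > 150
    N26: 40+105 = 145 > 90
Round 3 — N13, N26 trip offline.
  N13 sheds 235 MW: no online neighbours, lost.
  N26 sheds 145 MW: no online neighbours, lost.
No further trips.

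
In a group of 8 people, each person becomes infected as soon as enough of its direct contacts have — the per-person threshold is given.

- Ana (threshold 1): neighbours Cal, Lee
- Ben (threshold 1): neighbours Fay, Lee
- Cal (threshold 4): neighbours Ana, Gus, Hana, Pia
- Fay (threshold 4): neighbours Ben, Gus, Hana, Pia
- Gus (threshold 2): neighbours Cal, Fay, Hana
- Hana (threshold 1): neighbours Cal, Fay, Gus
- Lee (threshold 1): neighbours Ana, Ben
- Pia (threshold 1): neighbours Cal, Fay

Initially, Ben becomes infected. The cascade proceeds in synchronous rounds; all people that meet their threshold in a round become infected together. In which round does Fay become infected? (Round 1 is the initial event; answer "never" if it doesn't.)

never

Round 1 — Ben becomes infected (initial).
Round 2 — checking thresholds:
  Fay: 1 of 4 neighbours < 4, not yet.
  Lee: 1 of 2 neighbours ≥ 1, becomes infected.
Round 3 — checking thresholds:
  Ana: 1 of 2 neighbours ≥ 1, becomes infected.
  Fay: 1 of 4 neighbours < 4, not yet.
Round 4 — no new infections; cascade stops.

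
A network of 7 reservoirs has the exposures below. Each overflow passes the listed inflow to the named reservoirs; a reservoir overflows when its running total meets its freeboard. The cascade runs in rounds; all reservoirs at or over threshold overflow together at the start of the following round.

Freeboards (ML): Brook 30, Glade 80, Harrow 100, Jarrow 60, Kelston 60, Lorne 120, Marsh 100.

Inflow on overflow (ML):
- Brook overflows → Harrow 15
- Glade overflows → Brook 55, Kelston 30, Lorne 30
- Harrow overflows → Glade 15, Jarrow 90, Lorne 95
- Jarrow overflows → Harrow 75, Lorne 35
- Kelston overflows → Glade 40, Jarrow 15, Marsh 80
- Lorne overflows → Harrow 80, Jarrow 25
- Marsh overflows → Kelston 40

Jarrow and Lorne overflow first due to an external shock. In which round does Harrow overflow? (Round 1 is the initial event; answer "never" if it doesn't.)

Round 1 — Jarrow, Lorne overflow (initial).
  Harrow: +75+80 → 155 ≥ 100
Round 2 — Harrow overflows.
  Glade: +15 → 15 < 80
No further overflows.

2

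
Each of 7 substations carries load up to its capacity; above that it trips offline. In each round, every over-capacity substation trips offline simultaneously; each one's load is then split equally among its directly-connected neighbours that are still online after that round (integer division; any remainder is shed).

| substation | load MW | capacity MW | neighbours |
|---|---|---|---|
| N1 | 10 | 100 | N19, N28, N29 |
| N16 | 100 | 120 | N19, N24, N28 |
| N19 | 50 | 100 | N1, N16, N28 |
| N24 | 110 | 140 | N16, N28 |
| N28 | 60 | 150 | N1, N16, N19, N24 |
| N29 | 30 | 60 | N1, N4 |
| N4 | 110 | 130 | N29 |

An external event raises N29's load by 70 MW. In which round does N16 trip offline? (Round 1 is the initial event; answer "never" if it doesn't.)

never

Round 1 — N29 at 100 > 60. N29 trips offline.
  N29 sheds 100 MW to N1, N4: 50 each.
    N1: 10+50 = 60 ≤ 100
    N4: 110+50 = 160 > 130
Round 2 — N4 trips offline.
  N4 sheds 160 MW: no online neighbours, lost.
No further trips.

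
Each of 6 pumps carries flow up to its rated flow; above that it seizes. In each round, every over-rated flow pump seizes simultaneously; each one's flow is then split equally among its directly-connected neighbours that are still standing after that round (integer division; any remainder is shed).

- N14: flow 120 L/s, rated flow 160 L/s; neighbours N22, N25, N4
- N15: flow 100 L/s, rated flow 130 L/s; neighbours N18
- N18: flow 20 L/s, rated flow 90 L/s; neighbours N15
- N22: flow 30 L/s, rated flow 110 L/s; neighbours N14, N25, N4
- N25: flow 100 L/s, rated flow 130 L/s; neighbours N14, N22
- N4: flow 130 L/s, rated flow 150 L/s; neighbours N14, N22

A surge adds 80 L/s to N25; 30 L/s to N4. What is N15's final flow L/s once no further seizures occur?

100

Round 1 — N25 at 180 > 130; N4 at 160 > 150. N25, N4 seize.
  N25 sheds 180 L/s to N14, N22: 90 each.
    N14: 120+90 = 210 > 160
    N22: 30+90 = 120 > 110
  N4 sheds 160 L/s to N14, N22: 80 each.
    N14: 210+80 = 290 > 160
    N22: 120+80 = 200 > 110
Round 2 — N14, N22 seize.
  N14 sheds 290 L/s: no online neighbours, lost.
  N22 sheds 200 L/s: no online neighbours, lost.
No further seizures.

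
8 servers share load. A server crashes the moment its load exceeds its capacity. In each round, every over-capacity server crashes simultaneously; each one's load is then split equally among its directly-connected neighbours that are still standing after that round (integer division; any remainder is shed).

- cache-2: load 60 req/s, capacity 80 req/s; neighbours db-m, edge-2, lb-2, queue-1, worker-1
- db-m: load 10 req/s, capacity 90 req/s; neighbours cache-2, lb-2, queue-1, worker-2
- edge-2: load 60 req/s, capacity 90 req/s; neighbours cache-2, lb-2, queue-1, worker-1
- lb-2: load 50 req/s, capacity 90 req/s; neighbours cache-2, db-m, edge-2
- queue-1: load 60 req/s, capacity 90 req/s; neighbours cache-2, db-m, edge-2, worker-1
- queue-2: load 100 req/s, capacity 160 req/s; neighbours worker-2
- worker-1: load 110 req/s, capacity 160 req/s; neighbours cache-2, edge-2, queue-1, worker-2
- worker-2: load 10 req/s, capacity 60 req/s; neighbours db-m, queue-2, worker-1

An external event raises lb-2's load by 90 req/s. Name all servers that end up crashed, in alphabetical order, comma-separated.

cache-2, db-m, edge-2, lb-2, queue-1, queue-2, worker-1, worker-2

Round 1 — lb-2 at 140 > 90. lb-2 crashes.
  lb-2 sheds 140 req/s to cache-2, db-m, edge-2: 46 each (2 lost).
    cache-2: 60+46 = 106 > 80
    db-m: 10+46 = 56 ≤ 90
    edge-2: 60+46 = 106 > 90
Round 2 — cache-2, edge-2 crash.
  cache-2 sheds 106 req/s to db-m, queue-1, worker-1: 35 each (1 lost).
    db-m: 56+35 = 91 > 90
    queue-1: 60+35 = 95 > 90
    worker-1: 110+35 = 145 ≤ 160
  edge-2 sheds 106 req/s to queue-1, worker-1: 53 each.
    queue-1: 95+53 = 148 > 90
    worker-1: 145+53 = 198 > 160
Round 3 — db-m, queue-1, worker-1 crash.
  db-m sheds 91 req/s to worker-2: 91 each.
    worker-2: 10+91 = 101 > 60
  queue-1 sheds 148 req/s: no online neighbours, lost.
  worker-1 sheds 198 req/s to worker-2: 198 each.
    worker-2: 101+198 = 299 > 60
Round 4 — worker-2 crashes.
  worker-2 sheds 299 req/s to queue-2: 299 each.
    queue-2: 100+299 = 399 > 160
Round 5 — queue-2 crashes.
  queue-2 sheds 399 req/s: no online neighbours, lost.
No further crashes.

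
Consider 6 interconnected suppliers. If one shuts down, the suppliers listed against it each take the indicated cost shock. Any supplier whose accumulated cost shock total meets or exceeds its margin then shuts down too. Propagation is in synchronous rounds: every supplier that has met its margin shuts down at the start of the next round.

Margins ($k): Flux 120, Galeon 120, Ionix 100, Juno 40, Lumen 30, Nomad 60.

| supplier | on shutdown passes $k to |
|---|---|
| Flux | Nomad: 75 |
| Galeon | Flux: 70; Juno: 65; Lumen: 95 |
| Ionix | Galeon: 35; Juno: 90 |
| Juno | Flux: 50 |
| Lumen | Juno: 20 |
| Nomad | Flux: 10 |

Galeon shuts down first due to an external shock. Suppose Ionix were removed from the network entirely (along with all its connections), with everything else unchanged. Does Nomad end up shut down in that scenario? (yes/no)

yes

With Ionix removed:
Round 1 — Galeon shuts down (initial).
  Flux: +70 → 70 < 120
  Juno: +65 → 65 ≥ 40
  Lumen: +95 → 95 ≥ 30
Round 2 — Juno, Lumen shut down.
  Flux: +50 → 120 ≥ 120
Round 3 — Flux shuts down.
  Nomad: +75 → 75 ≥ 60
Round 4 — Nomad shuts down.
No further shutdowns.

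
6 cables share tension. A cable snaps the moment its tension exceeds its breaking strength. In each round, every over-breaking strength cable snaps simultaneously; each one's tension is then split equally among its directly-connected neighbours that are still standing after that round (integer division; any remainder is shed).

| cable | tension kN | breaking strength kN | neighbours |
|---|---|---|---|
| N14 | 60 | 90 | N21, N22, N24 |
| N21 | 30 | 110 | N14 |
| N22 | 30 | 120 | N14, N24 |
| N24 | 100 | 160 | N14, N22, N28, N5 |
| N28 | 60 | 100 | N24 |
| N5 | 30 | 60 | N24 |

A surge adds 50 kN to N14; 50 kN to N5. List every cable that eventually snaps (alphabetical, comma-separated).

N14, N22, N24, N28, N5

Round 1 — N14 at 110 > 90; N5 at 80 > 60. N14, N5 snap.
  N14 sheds 110 kN to N21, N22, N24: 36 each (2 lost).
    N21: 30+36 = 66 ≤ 110
    N22: 30+36 = 66 ≤ 120
    N24: 100+36 = 136 ≤ 160
  N5 sheds 80 kN to N24: 80 each.
    N24: 136+80 = 216 > 160
Round 2 — N24 snaps.
  N24 sheds 216 kN to N22, N28: 108 each.
    N22: 66+108 = 174 > 120
    N28: 60+108 = 168 > 100
Round 3 — N22, N28 snap.
  N22 sheds 174 kN: no online neighbours, lost.
  N28 sheds 168 kN: no online neighbours, lost.
No further breaks.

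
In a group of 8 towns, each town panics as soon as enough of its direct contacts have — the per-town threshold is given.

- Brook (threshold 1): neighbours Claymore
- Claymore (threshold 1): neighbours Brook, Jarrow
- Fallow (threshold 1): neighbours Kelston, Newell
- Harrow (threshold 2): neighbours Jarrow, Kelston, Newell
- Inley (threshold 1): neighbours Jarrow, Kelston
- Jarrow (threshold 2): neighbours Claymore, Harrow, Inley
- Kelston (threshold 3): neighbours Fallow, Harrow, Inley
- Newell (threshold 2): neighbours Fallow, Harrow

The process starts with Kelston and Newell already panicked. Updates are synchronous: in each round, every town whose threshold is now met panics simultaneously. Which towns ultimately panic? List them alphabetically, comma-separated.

Brook, Claymore, Fallow, Harrow, Inley, Jarrow, Kelston, Newell

Round 1 — Kelston, Newell panic (initial).
Round 2 — checking thresholds:
  Fallow: 2 of 2 neighbours ≥ 1, panics.
  Harrow: 2 of 3 neighbours ≥ 2, panics.
  Inley: 1 of 2 neighbours ≥ 1, panics.
Round 3 — checking thresholds:
  Jarrow: 2 of 3 neighbours ≥ 2, panics.
Round 4 — checking thresholds:
  Claymore: 1 of 2 neighbours ≥ 1, panics.
Round 5 — checking thresholds:
  Brook: 1 of 1 neighbours ≥ 1, panics.
Round 6 — no new panics; cascade stops.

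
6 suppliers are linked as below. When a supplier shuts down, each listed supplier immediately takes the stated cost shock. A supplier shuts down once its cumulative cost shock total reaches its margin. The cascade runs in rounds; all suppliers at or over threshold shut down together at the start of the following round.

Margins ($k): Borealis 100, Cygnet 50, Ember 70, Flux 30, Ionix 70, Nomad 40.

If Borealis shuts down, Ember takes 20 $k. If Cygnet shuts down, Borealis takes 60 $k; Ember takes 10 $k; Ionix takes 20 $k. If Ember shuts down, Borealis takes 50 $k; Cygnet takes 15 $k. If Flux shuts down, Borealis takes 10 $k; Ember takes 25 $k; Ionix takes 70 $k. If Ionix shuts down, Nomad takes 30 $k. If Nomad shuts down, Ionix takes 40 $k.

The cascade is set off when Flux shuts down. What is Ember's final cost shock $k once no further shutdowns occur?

25

Round 1 — Flux shuts down (initial).
  Borealis: +10 → 10 < 100
  Ember: +25 → 25 < 70
  Ionix: +70 → 70 ≥ 70
Round 2 — Ionix shuts down.
  Nomad: +30 → 30 < 40
No further shutdowns.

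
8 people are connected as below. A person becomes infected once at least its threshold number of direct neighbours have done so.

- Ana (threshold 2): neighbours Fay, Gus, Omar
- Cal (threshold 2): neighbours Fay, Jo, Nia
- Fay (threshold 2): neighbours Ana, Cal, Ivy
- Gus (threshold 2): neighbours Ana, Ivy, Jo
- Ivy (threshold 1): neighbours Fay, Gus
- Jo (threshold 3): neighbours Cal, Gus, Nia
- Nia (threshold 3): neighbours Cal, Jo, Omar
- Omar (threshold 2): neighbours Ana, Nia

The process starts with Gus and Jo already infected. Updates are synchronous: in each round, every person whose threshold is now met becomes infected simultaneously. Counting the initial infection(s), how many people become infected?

Round 1 — Gus, Jo become infected (initial).
Round 2 — checking thresholds:
  Ana: 1 of 3 neighbours < 2, below threshold.
  Cal: 1 of 3 neighbours < 2, below threshold.
  Ivy: 1 of 2 neighbours ≥ 1, becomes infected.
  Nia: 1 of 3 neighbours < 3, below threshold.
Round 3 — no new infections; cascade stops.

3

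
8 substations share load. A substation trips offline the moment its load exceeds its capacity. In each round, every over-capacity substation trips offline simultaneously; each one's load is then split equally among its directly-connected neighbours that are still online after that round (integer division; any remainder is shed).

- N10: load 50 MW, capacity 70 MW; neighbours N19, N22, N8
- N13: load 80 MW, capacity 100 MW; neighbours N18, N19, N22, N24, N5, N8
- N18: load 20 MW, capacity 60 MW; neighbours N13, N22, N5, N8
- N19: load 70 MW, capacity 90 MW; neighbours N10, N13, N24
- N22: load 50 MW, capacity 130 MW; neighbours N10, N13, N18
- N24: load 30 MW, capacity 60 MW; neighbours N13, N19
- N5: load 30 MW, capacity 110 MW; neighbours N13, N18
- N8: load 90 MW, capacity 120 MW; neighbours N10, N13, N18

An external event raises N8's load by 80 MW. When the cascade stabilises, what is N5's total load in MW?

102

Round 1 — N8 at 170 > 120. N8 trips offline.
  N8 sheds 170 MW to N10, N13, N18: 56 each (2 lost).
    N10: 50+56 = 106 > 70
    N13: 80+56 = 136 > 100
    N18: 20+56 = 76 > 60
Round 2 — N10, N13, N18 trip offline.
  N10 sheds 106 MW to N19, N22: 53 each.
    N19: 70+53 = 123 > 90
    N22: 50+53 = 103 ≤ 130
  N13 sheds 136 MW to N19, N22, N24, N5: 34 each.
    N19: 123+34 = 157 > 90
    N22: 103+34 = 137 > 130
    N24: 30+34 = 64 > 60
    N5: 30+34 = 64 ≤ 110
  N18 sheds 76 MW to N22, N5: 38 each.
    N22: 137+38 = 175 > 130
    N5: 64+38 = 102 ≤ 110
Round 3 — N19, N22, N24 trip offline.
  N19 sheds 157 MW: no online neighbours, lost.
  N22 sheds 175 MW: no online neighbours, lost.
  N24 sheds 64 MW: no online neighbours, lost.
No further trips.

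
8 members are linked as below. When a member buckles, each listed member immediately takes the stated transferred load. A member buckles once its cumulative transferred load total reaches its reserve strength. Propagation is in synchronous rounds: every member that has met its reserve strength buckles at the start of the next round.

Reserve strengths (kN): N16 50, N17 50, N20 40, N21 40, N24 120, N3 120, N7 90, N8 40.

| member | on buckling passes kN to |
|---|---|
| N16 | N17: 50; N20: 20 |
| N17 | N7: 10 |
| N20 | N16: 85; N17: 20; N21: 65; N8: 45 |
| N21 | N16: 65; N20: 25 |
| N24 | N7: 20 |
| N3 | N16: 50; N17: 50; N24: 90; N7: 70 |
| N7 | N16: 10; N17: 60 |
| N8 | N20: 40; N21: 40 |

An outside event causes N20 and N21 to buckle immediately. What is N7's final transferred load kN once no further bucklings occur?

Round 1 — N20, N21 buckle (initial).
  N16: +85+65 → 150 ≥ 50
  N17: +20 → 20 < 50
  N8: +45 → 45 ≥ 40
Round 2 — N16, N8 buckle.
  N17: +50 → 70 ≥ 50
Round 3 — N17 buckles.
  N7: +10 → 10 < 90
No further bucklings.

10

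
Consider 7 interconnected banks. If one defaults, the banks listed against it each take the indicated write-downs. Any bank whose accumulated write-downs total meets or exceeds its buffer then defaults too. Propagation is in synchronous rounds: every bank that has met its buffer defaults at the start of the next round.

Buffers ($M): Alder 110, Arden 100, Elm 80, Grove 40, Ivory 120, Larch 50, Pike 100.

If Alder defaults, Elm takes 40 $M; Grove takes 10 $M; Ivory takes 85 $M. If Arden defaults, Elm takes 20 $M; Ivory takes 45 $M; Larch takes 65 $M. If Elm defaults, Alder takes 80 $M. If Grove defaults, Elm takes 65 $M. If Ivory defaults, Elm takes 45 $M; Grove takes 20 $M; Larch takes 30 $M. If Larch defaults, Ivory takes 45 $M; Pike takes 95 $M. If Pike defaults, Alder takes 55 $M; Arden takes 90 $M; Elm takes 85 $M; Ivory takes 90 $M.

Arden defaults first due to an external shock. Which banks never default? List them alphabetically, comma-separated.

Round 1 — Arden defaults (initial).
  Elm: +20 → 20 < 80
  Ivory: +45 → 45 < 120
  Larch: +65 → 65 ≥ 50
Round 2 — Larch defaults.
  Ivory: +45 → 90 < 120
  Pike: +95 → 95 < 100
No further defaults.

Alder, Elm, Grove, Ivory, Pike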